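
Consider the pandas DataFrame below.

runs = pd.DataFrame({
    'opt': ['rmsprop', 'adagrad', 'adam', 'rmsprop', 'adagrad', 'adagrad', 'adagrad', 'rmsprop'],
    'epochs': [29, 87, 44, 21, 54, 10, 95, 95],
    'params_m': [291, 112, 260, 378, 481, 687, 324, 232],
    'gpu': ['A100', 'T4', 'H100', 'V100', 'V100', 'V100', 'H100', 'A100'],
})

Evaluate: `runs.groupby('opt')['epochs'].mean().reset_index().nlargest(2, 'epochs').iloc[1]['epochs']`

group by opt, mean of epochs:
opt
adagrad    61.500000
adam       44.000000
rmsprop    48.333333
Name: epochs, dtype: float64
reset_index():
       opt     epochs
0  adagrad  61.500000
1     adam  44.000000
2  rmsprop  48.333333
take 2 rows with largest epochs:
       opt     epochs
0  adagrad  61.500000
2  rmsprop  48.333333
So iloc[1]['epochs'] = 48.3333333333.

48.3333333333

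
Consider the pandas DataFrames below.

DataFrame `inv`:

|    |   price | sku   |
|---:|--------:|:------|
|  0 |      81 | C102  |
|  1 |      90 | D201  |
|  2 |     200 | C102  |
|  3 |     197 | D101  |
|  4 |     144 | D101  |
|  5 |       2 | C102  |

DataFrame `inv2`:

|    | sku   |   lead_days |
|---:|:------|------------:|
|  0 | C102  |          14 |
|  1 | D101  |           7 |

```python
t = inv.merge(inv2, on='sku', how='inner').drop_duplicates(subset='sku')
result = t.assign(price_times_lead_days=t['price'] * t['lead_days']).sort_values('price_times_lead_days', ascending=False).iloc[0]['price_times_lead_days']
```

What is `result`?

merge on 'sku' (how='inner') → 5 rows:
   price   sku  lead_days
0     81  C102         14
1    200  C102         14
2    197  D101          7
3    144  D101          7
4      2  C102         14
drop duplicate sku (keep=first):
   price   sku  lead_days
0     81  C102         14
2    197  D101          7
add column price_times_lead_days = t['price'] * t['lead_days']:
   price   sku  lead_days  price_times_lead_days
0     81  C102         14                   1134
2    197  D101          7                   1379
sort by price_times_lead_days descending:
   price   sku  lead_days  price_times_lead_days
2    197  D101          7                   1379
0     81  C102         14                   1134
Taking the value at position 0, column 'price_times_lead_days' gives 1379.

1379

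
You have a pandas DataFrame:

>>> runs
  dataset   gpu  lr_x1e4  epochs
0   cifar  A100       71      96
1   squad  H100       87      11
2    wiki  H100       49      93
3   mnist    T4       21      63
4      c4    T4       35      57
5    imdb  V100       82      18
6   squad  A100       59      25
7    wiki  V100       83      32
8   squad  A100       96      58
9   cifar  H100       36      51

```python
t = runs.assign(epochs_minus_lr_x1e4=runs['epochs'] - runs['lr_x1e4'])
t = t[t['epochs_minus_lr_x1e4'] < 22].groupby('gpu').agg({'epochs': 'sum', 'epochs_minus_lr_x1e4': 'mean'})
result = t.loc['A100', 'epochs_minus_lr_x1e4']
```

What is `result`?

add column epochs_minus_lr_x1e4 = runs['epochs'] - runs['lr_x1e4']:
  dataset   gpu  lr_x1e4  epochs  epochs_minus_lr_x1e4
0   cifar  A100       71      96                    25
1   squad  H100       87      11                   -76
2    wiki  H100       49      93                    44
3   mnist    T4       21      63                    42
4      c4    T4       35      57                    22
5    imdb  V100       82      18                   -64
6   squad  A100       59      25                   -34
7    wiki  V100       83      32                   -51
8   squad  A100       96      58                   -38
9   cifar  H100       36      51                    15
filter rows where epochs_minus_lr_x1e4 < 22:
  dataset   gpu  lr_x1e4  epochs  epochs_minus_lr_x1e4
1   squad  H100       87      11                   -76
5    imdb  V100       82      18                   -64
6   squad  A100       59      25                   -34
7    wiki  V100       83      32                   -51
8   squad  A100       96      58                   -38
9   cifar  H100       36      51                    15
group by gpu: sum(epochs), mean(epochs_minus_lr_x1e4):
      epochs  epochs_minus_lr_x1e4
gpu                               
A100      83                 -36.0
H100      62                 -30.5
V100      50                 -57.5

-36.0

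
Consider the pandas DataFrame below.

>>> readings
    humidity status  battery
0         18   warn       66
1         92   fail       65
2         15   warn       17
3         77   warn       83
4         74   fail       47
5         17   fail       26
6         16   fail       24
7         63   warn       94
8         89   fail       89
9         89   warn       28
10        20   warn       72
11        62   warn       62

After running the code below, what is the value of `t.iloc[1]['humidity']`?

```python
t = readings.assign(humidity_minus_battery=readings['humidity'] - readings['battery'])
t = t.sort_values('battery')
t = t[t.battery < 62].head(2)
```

add column humidity_minus_battery = readings['humidity'] - readings['battery']:
    humidity status  battery  humidity_minus_battery
0         18   warn       66                     -48
1         92   fail       65                      27
2         15   warn       17                      -2
3         77   warn       83                      -6
4         74   fail       47                      27
5         17   fail       26                      -9
6         16   fail       24                      -8
7         63   warn       94                     -31
8         89   fail       89                       0
9         89   warn       28                      61
10        20   warn       72                     -52
11        62   warn       62                       0
sort by battery:
    humidity status  battery  humidity_minus_battery
2         15   warn       17                      -2
6         16   fail       24                      -8
5         17   fail       26                      -9
9         89   warn       28                      61
4         74   fail       47                      27
11        62   warn       62                       0
1         92   fail       65                      27
0         18   warn       66                     -48
10        20   warn       72                     -52
3         77   warn       83                      -6
8         89   fail       89                       0
7         63   warn       94                     -31
filter rows where battery < 62:
   humidity status  battery  humidity_minus_battery
2        15   warn       17                      -2
6        16   fail       24                      -8
5        17   fail       26                      -9
9        89   warn       28                      61
4        74   fail       47                      27
take first 2 rows:
   humidity status  battery  humidity_minus_battery
2        15   warn       17                      -2
6        16   fail       24                      -8
The value at position 1, column 'humidity' is 16.

16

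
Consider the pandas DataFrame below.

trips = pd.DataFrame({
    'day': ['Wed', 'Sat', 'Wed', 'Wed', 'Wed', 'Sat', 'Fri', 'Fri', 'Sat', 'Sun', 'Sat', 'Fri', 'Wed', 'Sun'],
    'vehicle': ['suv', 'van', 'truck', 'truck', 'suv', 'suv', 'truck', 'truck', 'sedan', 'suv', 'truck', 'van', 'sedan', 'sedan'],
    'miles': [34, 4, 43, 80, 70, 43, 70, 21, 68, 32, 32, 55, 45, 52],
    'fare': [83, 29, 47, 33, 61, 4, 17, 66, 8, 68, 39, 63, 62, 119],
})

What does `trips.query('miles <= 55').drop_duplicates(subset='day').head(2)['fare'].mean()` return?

56.0

filter rows where miles <= 55:
    day vehicle  miles  fare
0   Wed     suv     34    83
1   Sat     van      4    29
2   Wed   truck     43    47
5   Sat     suv     43     4
7   Fri   truck     21    66
9   Sun     suv     32    68
10  Sat   truck     32    39
11  Fri     van     55    63
12  Wed   sedan     45    62
13  Sun   sedan     52   119
drop duplicate day (keep=first):
   day vehicle  miles  fare
0  Wed     suv     34    83
1  Sat     van      4    29
7  Fri   truck     21    66
9  Sun     suv     32    68
take first 2 rows:
   day vehicle  miles  fare
0  Wed     suv     34    83
1  Sat     van      4    29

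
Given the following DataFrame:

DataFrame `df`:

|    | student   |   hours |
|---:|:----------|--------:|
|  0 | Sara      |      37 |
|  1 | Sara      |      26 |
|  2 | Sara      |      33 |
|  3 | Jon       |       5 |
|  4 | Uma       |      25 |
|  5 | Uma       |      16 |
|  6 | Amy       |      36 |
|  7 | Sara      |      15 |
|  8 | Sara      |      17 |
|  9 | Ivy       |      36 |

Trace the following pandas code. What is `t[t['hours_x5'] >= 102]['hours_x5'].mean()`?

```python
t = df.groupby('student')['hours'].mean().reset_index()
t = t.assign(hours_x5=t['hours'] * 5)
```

147.625

group by student, mean of hours:
student
Amy     36.0
Ivy     36.0
Jon      5.0
Sara    25.6
Uma     20.5
Name: hours, dtype: float64
reset_index():
  student  hours
0     Amy   36.0
1     Ivy   36.0
2     Jon    5.0
3    Sara   25.6
4     Uma   20.5
add column hours_x5 = t['hours'] * 5:
  student  hours  hours_x5
0     Amy   36.0     180.0
1     Ivy   36.0     180.0
2     Jon    5.0      25.0
3    Sara   25.6     128.0
4     Uma   20.5     102.5
filter rows where hours_x5 >= 102:
  student  hours  hours_x5
0     Amy   36.0     180.0
1     Ivy   36.0     180.0
3    Sara   25.6     128.0
4     Uma   20.5     102.5
Hence 147.625.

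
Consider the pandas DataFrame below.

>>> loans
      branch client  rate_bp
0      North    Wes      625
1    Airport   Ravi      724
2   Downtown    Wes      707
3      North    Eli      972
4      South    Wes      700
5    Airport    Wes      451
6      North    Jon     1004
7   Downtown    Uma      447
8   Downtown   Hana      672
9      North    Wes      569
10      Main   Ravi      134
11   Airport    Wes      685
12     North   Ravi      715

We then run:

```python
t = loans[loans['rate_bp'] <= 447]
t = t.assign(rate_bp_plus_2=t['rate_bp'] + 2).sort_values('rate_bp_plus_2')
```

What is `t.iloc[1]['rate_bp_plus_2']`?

449

filter rows where rate_bp <= 447:
      branch client  rate_bp
7   Downtown    Uma      447
10      Main   Ravi      134
add column rate_bp_plus_2 = t['rate_bp'] + 2:
      branch client  rate_bp  rate_bp_plus_2
7   Downtown    Uma      447             449
10      Main   Ravi      134             136
sort by rate_bp_plus_2:
      branch client  rate_bp  rate_bp_plus_2
10      Main   Ravi      134             136
7   Downtown    Uma      447             449
Hence 449.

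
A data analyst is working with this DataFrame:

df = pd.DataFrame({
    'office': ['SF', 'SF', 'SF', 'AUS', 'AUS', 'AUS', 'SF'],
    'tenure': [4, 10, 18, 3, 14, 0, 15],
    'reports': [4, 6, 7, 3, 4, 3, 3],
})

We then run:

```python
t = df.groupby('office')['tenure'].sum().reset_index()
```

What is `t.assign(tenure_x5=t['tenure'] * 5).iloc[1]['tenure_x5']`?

group by office, sum of tenure:
office
AUS    17
SF     47
Name: tenure, dtype: int64
reset_index():
  office  tenure
0    AUS      17
1     SF      47
add column tenure_x5 = t['tenure'] * 5:
  office  tenure  tenure_x5
0    AUS      17         85
1     SF      47        235
The value at position 1, column 'tenure_x5' is 235.

235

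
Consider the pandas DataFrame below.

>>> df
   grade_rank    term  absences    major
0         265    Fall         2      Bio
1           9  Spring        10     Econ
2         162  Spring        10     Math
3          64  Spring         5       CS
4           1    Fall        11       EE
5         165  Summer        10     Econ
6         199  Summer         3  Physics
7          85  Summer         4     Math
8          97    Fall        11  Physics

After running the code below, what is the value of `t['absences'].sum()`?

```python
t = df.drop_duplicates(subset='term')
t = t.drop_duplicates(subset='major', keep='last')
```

12

drop duplicate term (keep=first):
   grade_rank    term  absences major
0         265    Fall         2   Bio
1           9  Spring        10  Econ
5         165  Summer        10  Econ
drop duplicate major (keep=last):
   grade_rank    term  absences major
0         265    Fall         2   Bio
5         165  Summer        10  Econ
Then the sum of column 'absences': 12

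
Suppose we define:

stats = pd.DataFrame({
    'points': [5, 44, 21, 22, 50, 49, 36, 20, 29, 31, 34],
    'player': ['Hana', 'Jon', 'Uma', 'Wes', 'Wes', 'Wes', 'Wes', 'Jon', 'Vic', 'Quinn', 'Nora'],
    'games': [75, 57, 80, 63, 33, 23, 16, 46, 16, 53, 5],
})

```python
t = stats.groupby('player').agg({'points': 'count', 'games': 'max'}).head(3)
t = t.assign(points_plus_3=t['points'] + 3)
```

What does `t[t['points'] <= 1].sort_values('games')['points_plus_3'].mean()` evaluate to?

group by player: count(points), max(games):
        points  games
player               
Hana         1     75
Jon          2     57
Nora         1      5
Quinn        1     53
Uma          1     80
Vic          1     16
Wes          4     63
take first 3 rows:
        points  games
player               
Hana         1     75
Jon          2     57
Nora         1      5
add column points_plus_3 = t['points'] + 3:
        points  games  points_plus_3
player                              
Hana         1     75              4
Jon          2     57              5
Nora         1      5              4
filter rows where points <= 1:
        points  games  points_plus_3
player                              
Hana         1     75              4
Nora         1      5              4
sort by games:
        points  games  points_plus_3
player                              
Nora         1      5              4
Hana         1     75              4
Finally, mean of column 'points_plus_3' = 4.0.

4.0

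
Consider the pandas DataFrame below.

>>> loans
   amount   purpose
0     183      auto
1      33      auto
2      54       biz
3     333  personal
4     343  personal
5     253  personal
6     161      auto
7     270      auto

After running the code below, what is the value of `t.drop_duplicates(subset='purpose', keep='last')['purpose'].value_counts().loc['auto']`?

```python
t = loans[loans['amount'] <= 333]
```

1

filter rows where amount <= 333:
   amount   purpose
0     183      auto
1      33      auto
2      54       biz
3     333  personal
5     253  personal
6     161      auto
7     270      auto
drop duplicate purpose (keep=last):
   amount   purpose
2      54       biz
5     253  personal
7     270      auto
value_counts of purpose:
purpose
biz         1
personal    1
auto        1
Name: count, dtype: int64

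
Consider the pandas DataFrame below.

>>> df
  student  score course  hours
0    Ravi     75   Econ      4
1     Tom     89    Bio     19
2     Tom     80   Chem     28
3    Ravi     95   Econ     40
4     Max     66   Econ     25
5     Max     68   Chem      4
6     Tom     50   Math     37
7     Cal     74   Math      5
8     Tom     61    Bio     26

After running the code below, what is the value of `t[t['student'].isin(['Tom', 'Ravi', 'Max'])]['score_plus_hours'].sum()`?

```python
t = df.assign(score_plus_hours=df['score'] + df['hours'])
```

add column score_plus_hours = df['score'] + df['hours']:
  student  score course  hours  score_plus_hours
0    Ravi     75   Econ      4                79
1     Tom     89    Bio     19               108
2     Tom     80   Chem     28               108
3    Ravi     95   Econ     40               135
4     Max     66   Econ     25                91
5     Max     68   Chem      4                72
6     Tom     50   Math     37                87
7     Cal     74   Math      5                79
8     Tom     61    Bio     26                87
filter rows where student in ['Tom', 'Ravi', 'Max']:
  student  score course  hours  score_plus_hours
0    Ravi     75   Econ      4                79
1     Tom     89    Bio     19               108
2     Tom     80   Chem     28               108
3    Ravi     95   Econ     40               135
4     Max     66   Econ     25                91
5     Max     68   Chem      4                72
6     Tom     50   Math     37                87
8     Tom     61    Bio     26                87

767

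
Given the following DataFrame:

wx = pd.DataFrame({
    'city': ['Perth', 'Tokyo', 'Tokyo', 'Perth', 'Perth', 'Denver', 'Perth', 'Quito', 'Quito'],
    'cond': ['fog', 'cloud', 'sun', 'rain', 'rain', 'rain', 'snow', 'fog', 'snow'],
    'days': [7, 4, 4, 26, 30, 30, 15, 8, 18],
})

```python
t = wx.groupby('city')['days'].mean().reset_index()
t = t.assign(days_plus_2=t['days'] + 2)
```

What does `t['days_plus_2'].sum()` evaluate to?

group by city, mean of days:
city
Denver    30.0
Perth     19.5
Quito     13.0
Tokyo      4.0
Name: days, dtype: float64
reset_index():
     city  days
0  Denver  30.0
1   Perth  19.5
2   Quito  13.0
3   Tokyo   4.0
add column days_plus_2 = t['days'] + 2:
     city  days  days_plus_2
0  Denver  30.0         32.0
1   Perth  19.5         21.5
2   Quito  13.0         15.0
3   Tokyo   4.0          6.0
Finally, sum of column 'days_plus_2' = 74.5.

74.5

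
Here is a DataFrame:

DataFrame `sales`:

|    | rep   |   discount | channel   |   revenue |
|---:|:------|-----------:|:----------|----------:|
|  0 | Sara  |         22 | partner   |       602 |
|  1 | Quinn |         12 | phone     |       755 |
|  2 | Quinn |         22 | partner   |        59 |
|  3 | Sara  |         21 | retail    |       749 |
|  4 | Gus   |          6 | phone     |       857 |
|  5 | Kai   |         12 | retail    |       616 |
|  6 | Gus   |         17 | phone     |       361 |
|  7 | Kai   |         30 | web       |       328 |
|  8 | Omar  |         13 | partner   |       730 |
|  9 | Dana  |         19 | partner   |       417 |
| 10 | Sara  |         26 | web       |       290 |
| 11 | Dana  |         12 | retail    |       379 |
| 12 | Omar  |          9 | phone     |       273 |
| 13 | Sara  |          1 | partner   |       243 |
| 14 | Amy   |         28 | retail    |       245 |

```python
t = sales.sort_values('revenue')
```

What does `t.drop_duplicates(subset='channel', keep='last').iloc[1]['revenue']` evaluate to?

730

sort by revenue:
      rep  discount  channel  revenue
2   Quinn        22  partner       59
13   Sara         1  partner      243
14    Amy        28   retail      245
12   Omar         9    phone      273
10   Sara        26      web      290
7     Kai        30      web      328
6     Gus        17    phone      361
11   Dana        12   retail      379
9    Dana        19  partner      417
0    Sara        22  partner      602
5     Kai        12   retail      616
8    Omar        13  partner      730
3    Sara        21   retail      749
1   Quinn        12    phone      755
4     Gus         6    phone      857
drop duplicate channel (keep=last):
    rep  discount  channel  revenue
7   Kai        30      web      328
8  Omar        13  partner      730
3  Sara        21   retail      749
4   Gus         6    phone      857
Reading off the value at position 1, column 'revenue', we get 730.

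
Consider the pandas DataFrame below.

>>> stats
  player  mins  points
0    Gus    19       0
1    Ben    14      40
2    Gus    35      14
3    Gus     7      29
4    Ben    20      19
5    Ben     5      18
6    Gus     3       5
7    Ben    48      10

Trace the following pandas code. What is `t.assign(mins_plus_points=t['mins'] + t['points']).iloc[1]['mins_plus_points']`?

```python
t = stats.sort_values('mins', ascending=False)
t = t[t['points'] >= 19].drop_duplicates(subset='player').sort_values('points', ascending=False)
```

sort by mins descending:
  player  mins  points
7    Ben    48      10
2    Gus    35      14
4    Ben    20      19
0    Gus    19       0
1    Ben    14      40
3    Gus     7      29
5    Ben     5      18
6    Gus     3       5
filter rows where points >= 19:
  player  mins  points
4    Ben    20      19
1    Ben    14      40
3    Gus     7      29
drop duplicate player (keep=first):
  player  mins  points
4    Ben    20      19
3    Gus     7      29
sort by points descending:
  player  mins  points
3    Gus     7      29
4    Ben    20      19
add column mins_plus_points = t['mins'] + t['points']:
  player  mins  points  mins_plus_points
3    Gus     7      29                36
4    Ben    20      19                39
Taking the value at position 1, column 'mins_plus_points' gives 39.

39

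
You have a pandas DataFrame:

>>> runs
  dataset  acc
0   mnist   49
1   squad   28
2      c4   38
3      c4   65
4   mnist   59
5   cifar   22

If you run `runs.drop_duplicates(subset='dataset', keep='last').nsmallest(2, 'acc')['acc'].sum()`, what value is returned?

50

drop duplicate dataset (keep=last):
  dataset  acc
1   squad   28
3      c4   65
4   mnist   59
5   cifar   22
take 2 rows with smallest acc:
  dataset  acc
5   cifar   22
1   squad   28
So sum() = 50.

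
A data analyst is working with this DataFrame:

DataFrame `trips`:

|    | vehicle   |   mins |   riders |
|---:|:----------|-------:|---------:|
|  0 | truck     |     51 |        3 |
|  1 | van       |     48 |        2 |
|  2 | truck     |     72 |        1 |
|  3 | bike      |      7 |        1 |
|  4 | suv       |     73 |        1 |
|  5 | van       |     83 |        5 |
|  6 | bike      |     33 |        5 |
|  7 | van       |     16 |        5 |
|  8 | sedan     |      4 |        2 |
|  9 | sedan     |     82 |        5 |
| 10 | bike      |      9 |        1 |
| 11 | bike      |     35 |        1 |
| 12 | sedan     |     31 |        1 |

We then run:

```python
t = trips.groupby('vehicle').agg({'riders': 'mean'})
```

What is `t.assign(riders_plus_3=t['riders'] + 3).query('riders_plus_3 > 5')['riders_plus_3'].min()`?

group by vehicle, mean of riders:
           riders
vehicle          
bike     2.000000
sedan    2.666667
suv      1.000000
truck    2.000000
van      4.000000
add column riders_plus_3 = t['riders'] + 3:
           riders  riders_plus_3
vehicle                         
bike     2.000000       5.000000
sedan    2.666667       5.666667
suv      1.000000       4.000000
truck    2.000000       5.000000
van      4.000000       7.000000
filter rows where riders_plus_3 > 5:
           riders  riders_plus_3
vehicle                         
sedan    2.666667       5.666667
van      4.000000       7.000000

5.66666666667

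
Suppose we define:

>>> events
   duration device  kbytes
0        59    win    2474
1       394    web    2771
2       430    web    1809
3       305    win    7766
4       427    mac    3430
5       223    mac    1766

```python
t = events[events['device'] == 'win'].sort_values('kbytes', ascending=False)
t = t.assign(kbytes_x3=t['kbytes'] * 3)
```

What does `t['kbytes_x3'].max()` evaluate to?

filter rows where device == 'win':
   duration device  kbytes
0        59    win    2474
3       305    win    7766
sort by kbytes descending:
   duration device  kbytes
3       305    win    7766
0        59    win    2474
add column kbytes_x3 = t['kbytes'] * 3:
   duration device  kbytes  kbytes_x3
3       305    win    7766      23298
0        59    win    2474       7422
Finally, max of column 'kbytes_x3' = 23298.

23298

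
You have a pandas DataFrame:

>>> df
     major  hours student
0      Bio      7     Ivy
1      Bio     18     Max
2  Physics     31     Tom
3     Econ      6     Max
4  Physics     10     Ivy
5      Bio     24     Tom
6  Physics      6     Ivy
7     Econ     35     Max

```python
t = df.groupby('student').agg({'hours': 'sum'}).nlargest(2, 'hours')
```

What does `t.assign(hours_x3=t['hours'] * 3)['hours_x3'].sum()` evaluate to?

342

group by student, sum of hours:
         hours
student       
Ivy         23
Max         59
Tom         55
take 2 rows with largest hours:
         hours
student       
Max         59
Tom         55
add column hours_x3 = t['hours'] * 3:
         hours  hours_x3
student                 
Max         59       177
Tom         55       165
So sum() = 342.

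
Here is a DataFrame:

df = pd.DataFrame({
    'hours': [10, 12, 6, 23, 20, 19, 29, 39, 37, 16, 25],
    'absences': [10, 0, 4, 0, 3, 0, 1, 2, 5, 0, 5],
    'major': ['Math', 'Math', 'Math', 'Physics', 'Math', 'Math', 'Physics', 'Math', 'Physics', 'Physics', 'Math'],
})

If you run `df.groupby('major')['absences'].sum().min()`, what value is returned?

6

group by major, sum of absences:
major
Math       24
Physics     6
Name: absences, dtype: int64
Hence 6.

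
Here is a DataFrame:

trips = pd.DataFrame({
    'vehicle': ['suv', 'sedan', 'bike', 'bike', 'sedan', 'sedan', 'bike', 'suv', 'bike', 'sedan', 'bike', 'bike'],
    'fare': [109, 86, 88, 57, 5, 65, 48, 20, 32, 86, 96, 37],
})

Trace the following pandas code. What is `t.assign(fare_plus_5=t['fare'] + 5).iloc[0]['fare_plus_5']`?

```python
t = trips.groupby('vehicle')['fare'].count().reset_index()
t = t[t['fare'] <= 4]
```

9

group by vehicle, count of fare:
vehicle
bike     6
sedan    4
suv      2
Name: fare, dtype: int64
reset_index():
  vehicle  fare
0    bike     6
1   sedan     4
2     suv     2
filter rows where fare <= 4:
  vehicle  fare
1   sedan     4
2     suv     2
add column fare_plus_5 = t['fare'] + 5:
  vehicle  fare  fare_plus_5
1   sedan     4            9
2     suv     2            7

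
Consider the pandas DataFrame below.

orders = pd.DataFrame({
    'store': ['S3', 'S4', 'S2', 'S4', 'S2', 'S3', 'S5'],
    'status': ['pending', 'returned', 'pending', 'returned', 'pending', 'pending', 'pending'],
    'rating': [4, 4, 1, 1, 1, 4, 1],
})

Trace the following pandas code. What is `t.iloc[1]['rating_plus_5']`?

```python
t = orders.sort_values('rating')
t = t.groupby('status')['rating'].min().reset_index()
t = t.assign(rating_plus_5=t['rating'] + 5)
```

6

sort by rating:
  store    status  rating
2    S2   pending       1
3    S4  returned       1
4    S2   pending       1
6    S5   pending       1
0    S3   pending       4
1    S4  returned       4
5    S3   pending       4
group by status, min of rating:
status
pending     1
returned    1
Name: rating, dtype: int64
reset_index():
     status  rating
0   pending       1
1  returned       1
add column rating_plus_5 = t['rating'] + 5:
     status  rating  rating_plus_5
0   pending       1              6
1  returned       1              6
Finally, value at position 1, column 'rating_plus_5' = 6.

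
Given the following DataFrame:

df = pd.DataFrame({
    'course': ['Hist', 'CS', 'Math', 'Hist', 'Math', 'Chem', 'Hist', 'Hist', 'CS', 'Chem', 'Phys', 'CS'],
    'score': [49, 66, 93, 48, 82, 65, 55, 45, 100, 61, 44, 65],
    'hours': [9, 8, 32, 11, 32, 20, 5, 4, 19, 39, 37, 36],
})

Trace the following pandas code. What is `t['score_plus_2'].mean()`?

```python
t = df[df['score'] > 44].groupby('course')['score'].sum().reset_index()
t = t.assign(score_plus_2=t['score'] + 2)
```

184.25

filter rows where score > 44:
   course  score  hours
0    Hist     49      9
1      CS     66      8
2    Math     93     32
3    Hist     48     11
4    Math     82     32
5    Chem     65     20
6    Hist     55      5
7    Hist     45      4
8      CS    100     19
9    Chem     61     39
11     CS     65     36
group by course, sum of score:
course
CS      231
Chem    126
Hist    197
Math    175
Name: score, dtype: int64
reset_index():
  course  score
0     CS    231
1   Chem    126
2   Hist    197
3   Math    175
add column score_plus_2 = t['score'] + 2:
  course  score  score_plus_2
0     CS    231           233
1   Chem    126           128
2   Hist    197           199
3   Math    175           177
Finally, mean of column 'score_plus_2' = 184.25.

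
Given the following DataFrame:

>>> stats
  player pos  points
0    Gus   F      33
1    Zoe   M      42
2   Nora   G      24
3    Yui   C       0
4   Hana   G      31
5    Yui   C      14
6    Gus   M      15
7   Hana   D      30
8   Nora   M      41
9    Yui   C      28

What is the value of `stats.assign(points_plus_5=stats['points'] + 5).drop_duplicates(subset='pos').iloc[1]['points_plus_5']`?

47

add column points_plus_5 = stats['points'] + 5:
  player pos  points  points_plus_5
0    Gus   F      33             38
1    Zoe   M      42             47
2   Nora   G      24             29
3    Yui   C       0              5
4   Hana   G      31             36
5    Yui   C      14             19
6    Gus   M      15             20
7   Hana   D      30             35
8   Nora   M      41             46
9    Yui   C      28             33
drop duplicate pos (keep=first):
  player pos  points  points_plus_5
0    Gus   F      33             38
1    Zoe   M      42             47
2   Nora   G      24             29
3    Yui   C       0              5
7   Hana   D      30             35
Taking the value at position 1, column 'points_plus_5' gives 47.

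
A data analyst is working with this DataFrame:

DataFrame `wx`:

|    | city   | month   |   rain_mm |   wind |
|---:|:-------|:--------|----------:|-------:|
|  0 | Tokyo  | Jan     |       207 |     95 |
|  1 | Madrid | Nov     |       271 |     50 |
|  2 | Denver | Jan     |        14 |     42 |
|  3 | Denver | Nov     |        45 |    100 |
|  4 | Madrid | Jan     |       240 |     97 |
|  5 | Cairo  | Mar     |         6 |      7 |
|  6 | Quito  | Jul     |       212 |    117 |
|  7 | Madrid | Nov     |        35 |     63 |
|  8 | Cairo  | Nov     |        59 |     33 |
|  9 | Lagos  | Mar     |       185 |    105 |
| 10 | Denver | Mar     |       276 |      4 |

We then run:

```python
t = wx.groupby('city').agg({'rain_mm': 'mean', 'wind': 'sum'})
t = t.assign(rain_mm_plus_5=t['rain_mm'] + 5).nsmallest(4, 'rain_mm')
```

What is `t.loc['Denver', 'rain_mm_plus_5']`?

group by city: mean(rain_mm), sum(wind):
           rain_mm  wind
city                    
Cairo    32.500000    40
Denver  111.666667   146
Lagos   185.000000   105
Madrid  182.000000   210
Quito   212.000000   117
Tokyo   207.000000    95
add column rain_mm_plus_5 = t['rain_mm'] + 5:
           rain_mm  wind  rain_mm_plus_5
city                                    
Cairo    32.500000    40       37.500000
Denver  111.666667   146      116.666667
Lagos   185.000000   105      190.000000
Madrid  182.000000   210      187.000000
Quito   212.000000   117      217.000000
Tokyo   207.000000    95      212.000000
take 4 rows with smallest rain_mm:
           rain_mm  wind  rain_mm_plus_5
city                                    
Cairo    32.500000    40       37.500000
Denver  111.666667   146      116.666667
Madrid  182.000000   210      187.000000
Lagos   185.000000   105      190.000000

116.666666667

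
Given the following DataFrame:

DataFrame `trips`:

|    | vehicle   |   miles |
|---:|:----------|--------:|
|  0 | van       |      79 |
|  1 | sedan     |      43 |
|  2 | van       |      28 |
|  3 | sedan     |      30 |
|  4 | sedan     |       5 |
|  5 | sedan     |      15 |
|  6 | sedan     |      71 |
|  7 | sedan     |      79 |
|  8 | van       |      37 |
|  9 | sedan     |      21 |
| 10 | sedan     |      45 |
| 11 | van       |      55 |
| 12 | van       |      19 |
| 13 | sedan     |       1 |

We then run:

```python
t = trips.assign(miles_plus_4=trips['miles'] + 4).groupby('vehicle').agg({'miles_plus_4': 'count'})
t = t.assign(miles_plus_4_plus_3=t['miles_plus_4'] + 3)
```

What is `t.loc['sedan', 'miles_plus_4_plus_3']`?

add column miles_plus_4 = trips['miles'] + 4:
   vehicle  miles  miles_plus_4
0      van     79            83
1    sedan     43            47
2      van     28            32
3    sedan     30            34
4    sedan      5             9
5    sedan     15            19
6    sedan     71            75
7    sedan     79            83
8      van     37            41
9    sedan     21            25
10   sedan     45            49
11     van     55            59
12     van     19            23
13   sedan      1             5
group by vehicle, count of miles_plus_4:
         miles_plus_4
vehicle              
sedan               9
van                 5
add column miles_plus_4_plus_3 = t['miles_plus_4'] + 3:
         miles_plus_4  miles_plus_4_plus_3
vehicle                                   
sedan               9                   12
van                 5                    8
value at row 'sedan', column 'miles_plus_4_plus_3' → 12

12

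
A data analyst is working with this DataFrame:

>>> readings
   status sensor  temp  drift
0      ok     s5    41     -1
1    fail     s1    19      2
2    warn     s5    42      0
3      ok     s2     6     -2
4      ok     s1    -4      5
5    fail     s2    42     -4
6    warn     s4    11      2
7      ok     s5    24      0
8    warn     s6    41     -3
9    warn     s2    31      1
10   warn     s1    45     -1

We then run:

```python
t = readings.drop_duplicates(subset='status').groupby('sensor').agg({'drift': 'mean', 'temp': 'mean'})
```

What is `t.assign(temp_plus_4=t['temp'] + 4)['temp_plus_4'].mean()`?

drop duplicate status (keep=first):
  status sensor  temp  drift
0     ok     s5    41     -1
1   fail     s1    19      2
2   warn     s5    42      0
group by sensor: mean(drift), mean(temp):
        drift  temp
sensor             
s1        2.0  19.0
s5       -0.5  41.5
add column temp_plus_4 = t['temp'] + 4:
        drift  temp  temp_plus_4
sensor                          
s1        2.0  19.0         23.0
s5       -0.5  41.5         45.5
Reading off the mean of column 'temp_plus_4', we get 34.25.

34.25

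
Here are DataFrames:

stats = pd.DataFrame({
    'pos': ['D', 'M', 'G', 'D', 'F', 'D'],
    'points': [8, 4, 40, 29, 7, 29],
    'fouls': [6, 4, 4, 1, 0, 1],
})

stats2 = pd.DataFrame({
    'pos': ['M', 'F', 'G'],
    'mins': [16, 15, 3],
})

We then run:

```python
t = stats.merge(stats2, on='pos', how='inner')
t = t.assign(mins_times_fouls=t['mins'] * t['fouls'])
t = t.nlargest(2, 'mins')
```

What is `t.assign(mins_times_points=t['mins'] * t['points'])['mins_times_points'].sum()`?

169

merge on 'pos' (how='inner') → 3 rows:
  pos  points  fouls  mins
0   M       4      4    16
1   G      40      4     3
2   F       7      0    15
add column mins_times_fouls = t['mins'] * t['fouls']:
  pos  points  fouls  mins  mins_times_fouls
0   M       4      4    16                64
1   G      40      4     3                12
2   F       7      0    15                 0
take 2 rows with largest mins:
  pos  points  fouls  mins  mins_times_fouls
0   M       4      4    16                64
2   F       7      0    15                 0
add column mins_times_points = t['mins'] * t['points']:
  pos  points  fouls  mins  mins_times_fouls  mins_times_points
0   M       4      4    16                64                 64
2   F       7      0    15                 0                105
Hence 169.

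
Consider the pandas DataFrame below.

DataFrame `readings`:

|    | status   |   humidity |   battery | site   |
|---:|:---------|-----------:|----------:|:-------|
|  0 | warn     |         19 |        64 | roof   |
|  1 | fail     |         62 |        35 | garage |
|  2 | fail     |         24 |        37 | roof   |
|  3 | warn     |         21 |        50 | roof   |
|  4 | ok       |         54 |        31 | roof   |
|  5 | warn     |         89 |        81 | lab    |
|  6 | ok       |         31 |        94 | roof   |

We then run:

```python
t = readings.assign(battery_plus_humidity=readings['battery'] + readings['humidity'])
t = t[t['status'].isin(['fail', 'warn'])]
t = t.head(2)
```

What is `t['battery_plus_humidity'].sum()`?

add column battery_plus_humidity = readings['battery'] + readings['humidity']:
  status  humidity  battery    site  battery_plus_humidity
0   warn        19       64    roof                     83
1   fail        62       35  garage                     97
2   fail        24       37    roof                     61
3   warn        21       50    roof                     71
4     ok        54       31    roof                     85
5   warn        89       81     lab                    170
6     ok        31       94    roof                    125
filter rows where status in ['fail', 'warn']:
  status  humidity  battery    site  battery_plus_humidity
0   warn        19       64    roof                     83
1   fail        62       35  garage                     97
2   fail        24       37    roof                     61
3   warn        21       50    roof                     71
5   warn        89       81     lab                    170
take first 2 rows:
  status  humidity  battery    site  battery_plus_humidity
0   warn        19       64    roof                     83
1   fail        62       35  garage                     97
Then the sum of column 'battery_plus_humidity': 180

180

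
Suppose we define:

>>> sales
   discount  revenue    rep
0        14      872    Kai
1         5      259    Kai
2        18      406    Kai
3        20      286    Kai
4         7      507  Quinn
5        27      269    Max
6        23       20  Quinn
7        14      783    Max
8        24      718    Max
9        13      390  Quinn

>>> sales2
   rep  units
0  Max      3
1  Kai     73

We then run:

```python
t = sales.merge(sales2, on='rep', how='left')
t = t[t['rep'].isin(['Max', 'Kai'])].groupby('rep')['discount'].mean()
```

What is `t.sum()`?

35.9166666667

merge on 'rep' (how='left') → 10 rows:
   discount  revenue    rep  units
0        14      872    Kai   73.0
1         5      259    Kai   73.0
2        18      406    Kai   73.0
3        20      286    Kai   73.0
4         7      507  Quinn    NaN
5        27      269    Max    3.0
6        23       20  Quinn    NaN
7        14      783    Max    3.0
8        24      718    Max    3.0
9        13      390  Quinn    NaN
filter rows where rep in ['Max', 'Kai']:
   discount  revenue  rep  units
0        14      872  Kai   73.0
1         5      259  Kai   73.0
2        18      406  Kai   73.0
3        20      286  Kai   73.0
5        27      269  Max    3.0
7        14      783  Max    3.0
8        24      718  Max    3.0
group by rep, mean of discount:
rep
Kai    14.250000
Max    21.666667
Name: discount, dtype: float64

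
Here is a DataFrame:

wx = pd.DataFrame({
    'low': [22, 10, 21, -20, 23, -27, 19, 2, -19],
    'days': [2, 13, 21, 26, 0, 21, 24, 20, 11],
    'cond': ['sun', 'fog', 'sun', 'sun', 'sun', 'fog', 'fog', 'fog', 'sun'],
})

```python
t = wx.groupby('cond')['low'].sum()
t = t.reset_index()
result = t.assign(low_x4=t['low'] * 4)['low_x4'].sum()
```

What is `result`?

124

group by cond, sum of low:
cond
fog     4
sun    27
Name: low, dtype: int64
reset_index():
  cond  low
0  fog    4
1  sun   27
add column low_x4 = t['low'] * 4:
  cond  low  low_x4
0  fog    4      16
1  sun   27     108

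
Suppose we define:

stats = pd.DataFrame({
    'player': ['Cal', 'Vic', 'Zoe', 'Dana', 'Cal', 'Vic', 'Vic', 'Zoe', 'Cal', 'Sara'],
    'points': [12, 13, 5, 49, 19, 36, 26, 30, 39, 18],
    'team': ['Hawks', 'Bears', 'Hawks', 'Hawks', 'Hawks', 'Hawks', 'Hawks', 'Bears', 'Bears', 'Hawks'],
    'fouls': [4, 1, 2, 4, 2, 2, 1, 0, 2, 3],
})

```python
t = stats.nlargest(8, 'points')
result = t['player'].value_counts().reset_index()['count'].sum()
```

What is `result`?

8

take 8 rows with largest points:
  player  points   team  fouls
3   Dana      49  Hawks      4
8    Cal      39  Bears      2
5    Vic      36  Hawks      2
7    Zoe      30  Bears      0
6    Vic      26  Hawks      1
4    Cal      19  Hawks      2
9   Sara      18  Hawks      3
1    Vic      13  Bears      1
value_counts of player:
player
Vic     3
Cal     2
Dana    1
Zoe     1
Sara    1
Name: count, dtype: int64
reset_index():
  player  count
0    Vic      3
1    Cal      2
2   Dana      1
3    Zoe      1
4   Sara      1
Hence 8.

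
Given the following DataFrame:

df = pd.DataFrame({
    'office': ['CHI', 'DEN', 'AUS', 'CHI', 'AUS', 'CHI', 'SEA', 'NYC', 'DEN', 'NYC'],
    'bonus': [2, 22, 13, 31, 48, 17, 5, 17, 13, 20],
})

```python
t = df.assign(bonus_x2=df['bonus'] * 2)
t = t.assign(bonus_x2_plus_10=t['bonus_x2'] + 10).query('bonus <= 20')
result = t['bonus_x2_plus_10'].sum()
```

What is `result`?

244

add column bonus_x2 = df['bonus'] * 2:
  office  bonus  bonus_x2
0    CHI      2         4
1    DEN     22        44
2    AUS     13        26
3    CHI     31        62
4    AUS     48        96
5    CHI     17        34
6    SEA      5        10
7    NYC     17        34
8    DEN     13        26
9    NYC     20        40
add column bonus_x2_plus_10 = t['bonus_x2'] + 10:
  office  bonus  bonus_x2  bonus_x2_plus_10
0    CHI      2         4                14
1    DEN     22        44                54
2    AUS     13        26                36
3    CHI     31        62                72
4    AUS     48        96               106
5    CHI     17        34                44
6    SEA      5        10                20
7    NYC     17        34                44
8    DEN     13        26                36
9    NYC     20        40                50
filter rows where bonus <= 20:
  office  bonus  bonus_x2  bonus_x2_plus_10
0    CHI      2         4                14
2    AUS     13        26                36
5    CHI     17        34                44
6    SEA      5        10                20
7    NYC     17        34                44
8    DEN     13        26                36
9    NYC     20        40                50
Taking the sum of column 'bonus_x2_plus_10' gives 244.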